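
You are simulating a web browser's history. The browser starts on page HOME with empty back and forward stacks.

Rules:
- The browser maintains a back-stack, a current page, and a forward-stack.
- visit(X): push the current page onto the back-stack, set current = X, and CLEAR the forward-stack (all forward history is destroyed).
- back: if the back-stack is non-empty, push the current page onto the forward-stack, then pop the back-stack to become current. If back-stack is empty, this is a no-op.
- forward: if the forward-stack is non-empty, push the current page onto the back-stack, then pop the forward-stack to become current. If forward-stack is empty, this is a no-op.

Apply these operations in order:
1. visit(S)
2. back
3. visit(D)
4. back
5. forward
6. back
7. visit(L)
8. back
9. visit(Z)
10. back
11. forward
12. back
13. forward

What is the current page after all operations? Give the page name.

Answer: Z

Derivation:
After 1 (visit(S)): cur=S back=1 fwd=0
After 2 (back): cur=HOME back=0 fwd=1
After 3 (visit(D)): cur=D back=1 fwd=0
After 4 (back): cur=HOME back=0 fwd=1
After 5 (forward): cur=D back=1 fwd=0
After 6 (back): cur=HOME back=0 fwd=1
After 7 (visit(L)): cur=L back=1 fwd=0
After 8 (back): cur=HOME back=0 fwd=1
After 9 (visit(Z)): cur=Z back=1 fwd=0
After 10 (back): cur=HOME back=0 fwd=1
After 11 (forward): cur=Z back=1 fwd=0
After 12 (back): cur=HOME back=0 fwd=1
After 13 (forward): cur=Z back=1 fwd=0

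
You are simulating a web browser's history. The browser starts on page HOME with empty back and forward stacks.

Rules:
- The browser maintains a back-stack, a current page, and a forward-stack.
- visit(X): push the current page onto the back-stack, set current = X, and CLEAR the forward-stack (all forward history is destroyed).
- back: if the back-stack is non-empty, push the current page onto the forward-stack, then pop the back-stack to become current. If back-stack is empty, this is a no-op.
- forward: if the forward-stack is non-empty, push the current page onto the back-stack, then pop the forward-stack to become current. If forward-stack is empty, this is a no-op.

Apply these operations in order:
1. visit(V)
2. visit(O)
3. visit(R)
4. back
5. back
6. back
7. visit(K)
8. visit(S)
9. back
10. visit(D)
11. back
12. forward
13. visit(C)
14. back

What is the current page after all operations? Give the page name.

Answer: D

Derivation:
After 1 (visit(V)): cur=V back=1 fwd=0
After 2 (visit(O)): cur=O back=2 fwd=0
After 3 (visit(R)): cur=R back=3 fwd=0
After 4 (back): cur=O back=2 fwd=1
After 5 (back): cur=V back=1 fwd=2
After 6 (back): cur=HOME back=0 fwd=3
After 7 (visit(K)): cur=K back=1 fwd=0
After 8 (visit(S)): cur=S back=2 fwd=0
After 9 (back): cur=K back=1 fwd=1
After 10 (visit(D)): cur=D back=2 fwd=0
After 11 (back): cur=K back=1 fwd=1
After 12 (forward): cur=D back=2 fwd=0
After 13 (visit(C)): cur=C back=3 fwd=0
After 14 (back): cur=D back=2 fwd=1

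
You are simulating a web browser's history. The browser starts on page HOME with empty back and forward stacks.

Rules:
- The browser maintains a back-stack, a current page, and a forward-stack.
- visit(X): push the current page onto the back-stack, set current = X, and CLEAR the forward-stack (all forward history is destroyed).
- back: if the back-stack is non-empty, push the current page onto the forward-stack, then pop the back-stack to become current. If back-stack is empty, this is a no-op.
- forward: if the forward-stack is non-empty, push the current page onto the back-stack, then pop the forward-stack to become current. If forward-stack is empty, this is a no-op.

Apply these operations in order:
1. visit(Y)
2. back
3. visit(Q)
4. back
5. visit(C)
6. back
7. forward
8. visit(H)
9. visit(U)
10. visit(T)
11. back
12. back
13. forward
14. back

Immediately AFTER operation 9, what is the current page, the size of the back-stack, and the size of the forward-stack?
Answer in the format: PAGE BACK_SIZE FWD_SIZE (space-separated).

After 1 (visit(Y)): cur=Y back=1 fwd=0
After 2 (back): cur=HOME back=0 fwd=1
After 3 (visit(Q)): cur=Q back=1 fwd=0
After 4 (back): cur=HOME back=0 fwd=1
After 5 (visit(C)): cur=C back=1 fwd=0
After 6 (back): cur=HOME back=0 fwd=1
After 7 (forward): cur=C back=1 fwd=0
After 8 (visit(H)): cur=H back=2 fwd=0
After 9 (visit(U)): cur=U back=3 fwd=0

U 3 0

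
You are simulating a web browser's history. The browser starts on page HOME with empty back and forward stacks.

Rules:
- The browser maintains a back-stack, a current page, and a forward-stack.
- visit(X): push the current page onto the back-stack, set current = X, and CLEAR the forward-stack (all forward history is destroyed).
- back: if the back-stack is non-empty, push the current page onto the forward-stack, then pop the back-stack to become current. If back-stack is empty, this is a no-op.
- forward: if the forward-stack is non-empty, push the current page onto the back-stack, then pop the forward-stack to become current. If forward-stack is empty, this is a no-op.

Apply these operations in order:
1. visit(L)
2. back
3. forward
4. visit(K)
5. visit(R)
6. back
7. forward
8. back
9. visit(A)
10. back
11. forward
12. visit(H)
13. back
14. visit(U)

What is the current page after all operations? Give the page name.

After 1 (visit(L)): cur=L back=1 fwd=0
After 2 (back): cur=HOME back=0 fwd=1
After 3 (forward): cur=L back=1 fwd=0
After 4 (visit(K)): cur=K back=2 fwd=0
After 5 (visit(R)): cur=R back=3 fwd=0
After 6 (back): cur=K back=2 fwd=1
After 7 (forward): cur=R back=3 fwd=0
After 8 (back): cur=K back=2 fwd=1
After 9 (visit(A)): cur=A back=3 fwd=0
After 10 (back): cur=K back=2 fwd=1
After 11 (forward): cur=A back=3 fwd=0
After 12 (visit(H)): cur=H back=4 fwd=0
After 13 (back): cur=A back=3 fwd=1
After 14 (visit(U)): cur=U back=4 fwd=0

Answer: U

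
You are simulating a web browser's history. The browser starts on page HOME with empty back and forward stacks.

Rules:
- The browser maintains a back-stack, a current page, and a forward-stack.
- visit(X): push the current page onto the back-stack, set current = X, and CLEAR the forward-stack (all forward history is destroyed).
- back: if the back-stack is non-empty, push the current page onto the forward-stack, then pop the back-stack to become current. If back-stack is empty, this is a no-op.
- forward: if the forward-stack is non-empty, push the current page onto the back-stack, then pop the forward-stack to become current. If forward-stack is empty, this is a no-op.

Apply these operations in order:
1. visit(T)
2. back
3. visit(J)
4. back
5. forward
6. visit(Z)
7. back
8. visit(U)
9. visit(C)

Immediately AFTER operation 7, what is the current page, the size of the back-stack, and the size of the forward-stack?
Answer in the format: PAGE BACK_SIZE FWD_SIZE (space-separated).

After 1 (visit(T)): cur=T back=1 fwd=0
After 2 (back): cur=HOME back=0 fwd=1
After 3 (visit(J)): cur=J back=1 fwd=0
After 4 (back): cur=HOME back=0 fwd=1
After 5 (forward): cur=J back=1 fwd=0
After 6 (visit(Z)): cur=Z back=2 fwd=0
After 7 (back): cur=J back=1 fwd=1

J 1 1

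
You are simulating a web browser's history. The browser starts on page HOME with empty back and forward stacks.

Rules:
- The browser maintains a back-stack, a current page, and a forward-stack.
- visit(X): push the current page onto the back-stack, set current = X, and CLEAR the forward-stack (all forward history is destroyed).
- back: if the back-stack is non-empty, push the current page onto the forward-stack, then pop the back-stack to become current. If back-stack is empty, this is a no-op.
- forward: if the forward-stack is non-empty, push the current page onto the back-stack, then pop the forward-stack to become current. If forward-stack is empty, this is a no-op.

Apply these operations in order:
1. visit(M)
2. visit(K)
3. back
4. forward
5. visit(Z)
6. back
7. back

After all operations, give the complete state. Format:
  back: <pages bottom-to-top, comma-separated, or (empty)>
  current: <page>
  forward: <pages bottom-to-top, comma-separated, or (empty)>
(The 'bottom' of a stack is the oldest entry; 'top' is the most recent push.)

After 1 (visit(M)): cur=M back=1 fwd=0
After 2 (visit(K)): cur=K back=2 fwd=0
After 3 (back): cur=M back=1 fwd=1
After 4 (forward): cur=K back=2 fwd=0
After 5 (visit(Z)): cur=Z back=3 fwd=0
After 6 (back): cur=K back=2 fwd=1
After 7 (back): cur=M back=1 fwd=2

Answer: back: HOME
current: M
forward: Z,K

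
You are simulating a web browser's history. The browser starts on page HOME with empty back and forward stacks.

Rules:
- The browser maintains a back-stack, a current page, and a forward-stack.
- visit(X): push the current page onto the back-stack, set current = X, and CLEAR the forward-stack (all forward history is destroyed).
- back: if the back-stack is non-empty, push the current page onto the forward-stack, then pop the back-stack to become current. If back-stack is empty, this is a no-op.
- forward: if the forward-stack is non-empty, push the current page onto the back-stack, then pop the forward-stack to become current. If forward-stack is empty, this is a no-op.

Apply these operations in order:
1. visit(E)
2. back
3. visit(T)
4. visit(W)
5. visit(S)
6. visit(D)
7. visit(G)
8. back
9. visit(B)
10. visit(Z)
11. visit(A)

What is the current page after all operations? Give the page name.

After 1 (visit(E)): cur=E back=1 fwd=0
After 2 (back): cur=HOME back=0 fwd=1
After 3 (visit(T)): cur=T back=1 fwd=0
After 4 (visit(W)): cur=W back=2 fwd=0
After 5 (visit(S)): cur=S back=3 fwd=0
After 6 (visit(D)): cur=D back=4 fwd=0
After 7 (visit(G)): cur=G back=5 fwd=0
After 8 (back): cur=D back=4 fwd=1
After 9 (visit(B)): cur=B back=5 fwd=0
After 10 (visit(Z)): cur=Z back=6 fwd=0
After 11 (visit(A)): cur=A back=7 fwd=0

Answer: A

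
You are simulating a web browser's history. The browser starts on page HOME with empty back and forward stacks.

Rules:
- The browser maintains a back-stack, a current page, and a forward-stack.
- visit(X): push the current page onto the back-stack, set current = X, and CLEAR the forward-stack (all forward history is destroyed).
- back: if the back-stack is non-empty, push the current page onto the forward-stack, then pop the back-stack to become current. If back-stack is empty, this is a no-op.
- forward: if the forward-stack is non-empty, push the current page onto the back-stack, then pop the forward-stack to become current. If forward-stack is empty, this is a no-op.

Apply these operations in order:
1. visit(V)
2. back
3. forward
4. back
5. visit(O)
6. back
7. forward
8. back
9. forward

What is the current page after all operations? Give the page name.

After 1 (visit(V)): cur=V back=1 fwd=0
After 2 (back): cur=HOME back=0 fwd=1
After 3 (forward): cur=V back=1 fwd=0
After 4 (back): cur=HOME back=0 fwd=1
After 5 (visit(O)): cur=O back=1 fwd=0
After 6 (back): cur=HOME back=0 fwd=1
After 7 (forward): cur=O back=1 fwd=0
After 8 (back): cur=HOME back=0 fwd=1
After 9 (forward): cur=O back=1 fwd=0

Answer: O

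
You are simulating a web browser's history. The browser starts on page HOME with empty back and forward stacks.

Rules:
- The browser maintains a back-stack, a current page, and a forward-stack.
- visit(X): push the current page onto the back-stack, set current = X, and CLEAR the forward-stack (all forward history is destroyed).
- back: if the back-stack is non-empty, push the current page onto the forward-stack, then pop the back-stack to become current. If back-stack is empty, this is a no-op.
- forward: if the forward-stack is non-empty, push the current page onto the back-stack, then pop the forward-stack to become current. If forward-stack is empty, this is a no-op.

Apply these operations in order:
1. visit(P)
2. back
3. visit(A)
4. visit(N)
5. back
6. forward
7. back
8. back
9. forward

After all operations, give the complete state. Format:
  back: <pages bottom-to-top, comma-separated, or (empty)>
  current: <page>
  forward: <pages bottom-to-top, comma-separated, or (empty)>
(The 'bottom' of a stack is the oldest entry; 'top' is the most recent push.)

After 1 (visit(P)): cur=P back=1 fwd=0
After 2 (back): cur=HOME back=0 fwd=1
After 3 (visit(A)): cur=A back=1 fwd=0
After 4 (visit(N)): cur=N back=2 fwd=0
After 5 (back): cur=A back=1 fwd=1
After 6 (forward): cur=N back=2 fwd=0
After 7 (back): cur=A back=1 fwd=1
After 8 (back): cur=HOME back=0 fwd=2
After 9 (forward): cur=A back=1 fwd=1

Answer: back: HOME
current: A
forward: N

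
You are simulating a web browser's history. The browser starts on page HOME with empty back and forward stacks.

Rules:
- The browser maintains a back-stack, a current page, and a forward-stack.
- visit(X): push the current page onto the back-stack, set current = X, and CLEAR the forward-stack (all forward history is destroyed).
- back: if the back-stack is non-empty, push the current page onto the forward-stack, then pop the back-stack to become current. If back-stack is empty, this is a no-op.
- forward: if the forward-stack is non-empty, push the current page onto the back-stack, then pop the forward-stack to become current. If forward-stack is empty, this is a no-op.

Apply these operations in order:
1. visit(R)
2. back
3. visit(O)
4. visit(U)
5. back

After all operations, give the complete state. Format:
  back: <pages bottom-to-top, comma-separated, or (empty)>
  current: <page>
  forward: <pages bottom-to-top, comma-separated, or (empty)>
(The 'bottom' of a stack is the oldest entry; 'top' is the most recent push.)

Answer: back: HOME
current: O
forward: U

Derivation:
After 1 (visit(R)): cur=R back=1 fwd=0
After 2 (back): cur=HOME back=0 fwd=1
After 3 (visit(O)): cur=O back=1 fwd=0
After 4 (visit(U)): cur=U back=2 fwd=0
After 5 (back): cur=O back=1 fwd=1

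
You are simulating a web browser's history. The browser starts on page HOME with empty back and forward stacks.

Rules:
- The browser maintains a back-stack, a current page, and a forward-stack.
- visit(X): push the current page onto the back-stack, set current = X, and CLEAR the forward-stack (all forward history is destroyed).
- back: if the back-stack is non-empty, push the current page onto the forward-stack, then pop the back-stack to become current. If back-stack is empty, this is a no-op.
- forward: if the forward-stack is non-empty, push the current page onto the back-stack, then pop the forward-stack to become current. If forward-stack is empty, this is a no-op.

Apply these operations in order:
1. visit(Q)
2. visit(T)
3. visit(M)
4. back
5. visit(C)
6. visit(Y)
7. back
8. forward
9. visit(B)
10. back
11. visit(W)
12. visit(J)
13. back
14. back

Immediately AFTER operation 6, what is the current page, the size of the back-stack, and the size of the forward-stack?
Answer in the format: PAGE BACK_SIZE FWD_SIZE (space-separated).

After 1 (visit(Q)): cur=Q back=1 fwd=0
After 2 (visit(T)): cur=T back=2 fwd=0
After 3 (visit(M)): cur=M back=3 fwd=0
After 4 (back): cur=T back=2 fwd=1
After 5 (visit(C)): cur=C back=3 fwd=0
After 6 (visit(Y)): cur=Y back=4 fwd=0

Y 4 0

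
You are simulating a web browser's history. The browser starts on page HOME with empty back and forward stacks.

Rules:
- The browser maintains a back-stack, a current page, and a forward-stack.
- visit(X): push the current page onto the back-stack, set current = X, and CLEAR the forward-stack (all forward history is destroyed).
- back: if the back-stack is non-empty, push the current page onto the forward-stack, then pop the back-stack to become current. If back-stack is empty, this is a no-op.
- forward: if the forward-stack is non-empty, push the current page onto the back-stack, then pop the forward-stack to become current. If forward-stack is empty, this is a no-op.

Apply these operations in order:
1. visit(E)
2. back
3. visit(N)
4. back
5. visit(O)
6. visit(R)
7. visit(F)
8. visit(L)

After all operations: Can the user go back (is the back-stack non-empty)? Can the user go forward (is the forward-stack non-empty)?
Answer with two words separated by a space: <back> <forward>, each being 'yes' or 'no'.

After 1 (visit(E)): cur=E back=1 fwd=0
After 2 (back): cur=HOME back=0 fwd=1
After 3 (visit(N)): cur=N back=1 fwd=0
After 4 (back): cur=HOME back=0 fwd=1
After 5 (visit(O)): cur=O back=1 fwd=0
After 6 (visit(R)): cur=R back=2 fwd=0
After 7 (visit(F)): cur=F back=3 fwd=0
After 8 (visit(L)): cur=L back=4 fwd=0

Answer: yes no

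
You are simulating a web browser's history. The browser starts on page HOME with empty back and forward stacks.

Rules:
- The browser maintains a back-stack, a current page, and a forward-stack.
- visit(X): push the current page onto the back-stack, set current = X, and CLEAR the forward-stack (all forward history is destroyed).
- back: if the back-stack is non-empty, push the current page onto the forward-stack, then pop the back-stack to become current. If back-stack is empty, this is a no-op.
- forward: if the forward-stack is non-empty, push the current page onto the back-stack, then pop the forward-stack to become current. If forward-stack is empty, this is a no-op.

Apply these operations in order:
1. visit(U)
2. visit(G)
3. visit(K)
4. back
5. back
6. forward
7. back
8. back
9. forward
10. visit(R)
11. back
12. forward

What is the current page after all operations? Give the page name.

Answer: R

Derivation:
After 1 (visit(U)): cur=U back=1 fwd=0
After 2 (visit(G)): cur=G back=2 fwd=0
After 3 (visit(K)): cur=K back=3 fwd=0
After 4 (back): cur=G back=2 fwd=1
After 5 (back): cur=U back=1 fwd=2
After 6 (forward): cur=G back=2 fwd=1
After 7 (back): cur=U back=1 fwd=2
After 8 (back): cur=HOME back=0 fwd=3
After 9 (forward): cur=U back=1 fwd=2
After 10 (visit(R)): cur=R back=2 fwd=0
After 11 (back): cur=U back=1 fwd=1
After 12 (forward): cur=R back=2 fwd=0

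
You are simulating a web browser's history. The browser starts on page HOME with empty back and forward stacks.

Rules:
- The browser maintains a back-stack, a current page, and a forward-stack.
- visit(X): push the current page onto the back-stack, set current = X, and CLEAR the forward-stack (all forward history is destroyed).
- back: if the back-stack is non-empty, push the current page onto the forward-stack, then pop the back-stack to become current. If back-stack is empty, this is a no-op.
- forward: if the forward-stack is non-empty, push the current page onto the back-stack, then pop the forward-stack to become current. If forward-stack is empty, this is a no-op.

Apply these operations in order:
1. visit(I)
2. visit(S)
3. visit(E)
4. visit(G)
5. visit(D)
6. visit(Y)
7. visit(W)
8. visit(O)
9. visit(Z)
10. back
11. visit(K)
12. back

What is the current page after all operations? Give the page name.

After 1 (visit(I)): cur=I back=1 fwd=0
After 2 (visit(S)): cur=S back=2 fwd=0
After 3 (visit(E)): cur=E back=3 fwd=0
After 4 (visit(G)): cur=G back=4 fwd=0
After 5 (visit(D)): cur=D back=5 fwd=0
After 6 (visit(Y)): cur=Y back=6 fwd=0
After 7 (visit(W)): cur=W back=7 fwd=0
After 8 (visit(O)): cur=O back=8 fwd=0
After 9 (visit(Z)): cur=Z back=9 fwd=0
After 10 (back): cur=O back=8 fwd=1
After 11 (visit(K)): cur=K back=9 fwd=0
After 12 (back): cur=O back=8 fwd=1

Answer: O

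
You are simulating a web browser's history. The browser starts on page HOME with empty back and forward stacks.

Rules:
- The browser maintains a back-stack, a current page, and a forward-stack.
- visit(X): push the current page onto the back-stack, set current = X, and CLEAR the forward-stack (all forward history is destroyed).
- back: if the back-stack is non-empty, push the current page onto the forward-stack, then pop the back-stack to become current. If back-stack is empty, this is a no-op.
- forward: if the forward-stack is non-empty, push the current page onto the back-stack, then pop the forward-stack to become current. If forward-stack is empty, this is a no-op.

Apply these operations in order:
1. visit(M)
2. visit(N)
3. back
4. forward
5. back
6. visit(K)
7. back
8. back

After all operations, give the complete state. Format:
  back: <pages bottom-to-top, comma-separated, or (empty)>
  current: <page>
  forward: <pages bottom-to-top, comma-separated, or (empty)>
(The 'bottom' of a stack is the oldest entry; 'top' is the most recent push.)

After 1 (visit(M)): cur=M back=1 fwd=0
After 2 (visit(N)): cur=N back=2 fwd=0
After 3 (back): cur=M back=1 fwd=1
After 4 (forward): cur=N back=2 fwd=0
After 5 (back): cur=M back=1 fwd=1
After 6 (visit(K)): cur=K back=2 fwd=0
After 7 (back): cur=M back=1 fwd=1
After 8 (back): cur=HOME back=0 fwd=2

Answer: back: (empty)
current: HOME
forward: K,M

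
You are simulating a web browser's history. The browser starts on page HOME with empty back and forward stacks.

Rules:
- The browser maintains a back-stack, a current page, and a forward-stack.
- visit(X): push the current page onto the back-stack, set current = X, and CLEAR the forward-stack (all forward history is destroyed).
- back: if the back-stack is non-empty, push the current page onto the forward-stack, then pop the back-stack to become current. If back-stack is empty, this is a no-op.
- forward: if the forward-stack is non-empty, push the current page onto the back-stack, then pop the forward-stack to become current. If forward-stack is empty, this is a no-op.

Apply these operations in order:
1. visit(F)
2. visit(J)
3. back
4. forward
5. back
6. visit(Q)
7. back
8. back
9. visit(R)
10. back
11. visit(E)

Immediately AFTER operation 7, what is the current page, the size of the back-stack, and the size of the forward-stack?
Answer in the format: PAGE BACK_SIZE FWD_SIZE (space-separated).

After 1 (visit(F)): cur=F back=1 fwd=0
After 2 (visit(J)): cur=J back=2 fwd=0
After 3 (back): cur=F back=1 fwd=1
After 4 (forward): cur=J back=2 fwd=0
After 5 (back): cur=F back=1 fwd=1
After 6 (visit(Q)): cur=Q back=2 fwd=0
After 7 (back): cur=F back=1 fwd=1

F 1 1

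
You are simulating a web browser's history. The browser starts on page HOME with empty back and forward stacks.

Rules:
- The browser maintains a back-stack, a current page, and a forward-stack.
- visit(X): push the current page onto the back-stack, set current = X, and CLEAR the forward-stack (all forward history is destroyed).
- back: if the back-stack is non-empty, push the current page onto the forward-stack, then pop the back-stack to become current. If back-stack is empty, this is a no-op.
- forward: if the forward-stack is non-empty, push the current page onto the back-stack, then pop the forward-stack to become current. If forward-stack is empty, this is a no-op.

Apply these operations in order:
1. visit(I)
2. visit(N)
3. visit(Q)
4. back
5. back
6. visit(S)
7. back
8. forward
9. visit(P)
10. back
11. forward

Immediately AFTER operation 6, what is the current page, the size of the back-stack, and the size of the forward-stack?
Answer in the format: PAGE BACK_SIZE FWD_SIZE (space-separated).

After 1 (visit(I)): cur=I back=1 fwd=0
After 2 (visit(N)): cur=N back=2 fwd=0
After 3 (visit(Q)): cur=Q back=3 fwd=0
After 4 (back): cur=N back=2 fwd=1
After 5 (back): cur=I back=1 fwd=2
After 6 (visit(S)): cur=S back=2 fwd=0

S 2 0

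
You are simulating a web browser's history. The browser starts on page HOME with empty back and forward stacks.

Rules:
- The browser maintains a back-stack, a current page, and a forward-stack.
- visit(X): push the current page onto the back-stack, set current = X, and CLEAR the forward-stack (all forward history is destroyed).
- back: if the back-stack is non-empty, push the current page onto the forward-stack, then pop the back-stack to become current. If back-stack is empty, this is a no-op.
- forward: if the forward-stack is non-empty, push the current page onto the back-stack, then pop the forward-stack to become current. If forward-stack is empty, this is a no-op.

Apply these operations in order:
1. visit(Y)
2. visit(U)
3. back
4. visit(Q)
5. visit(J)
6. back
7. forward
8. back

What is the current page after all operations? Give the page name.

Answer: Q

Derivation:
After 1 (visit(Y)): cur=Y back=1 fwd=0
After 2 (visit(U)): cur=U back=2 fwd=0
After 3 (back): cur=Y back=1 fwd=1
After 4 (visit(Q)): cur=Q back=2 fwd=0
After 5 (visit(J)): cur=J back=3 fwd=0
After 6 (back): cur=Q back=2 fwd=1
After 7 (forward): cur=J back=3 fwd=0
After 8 (back): cur=Q back=2 fwd=1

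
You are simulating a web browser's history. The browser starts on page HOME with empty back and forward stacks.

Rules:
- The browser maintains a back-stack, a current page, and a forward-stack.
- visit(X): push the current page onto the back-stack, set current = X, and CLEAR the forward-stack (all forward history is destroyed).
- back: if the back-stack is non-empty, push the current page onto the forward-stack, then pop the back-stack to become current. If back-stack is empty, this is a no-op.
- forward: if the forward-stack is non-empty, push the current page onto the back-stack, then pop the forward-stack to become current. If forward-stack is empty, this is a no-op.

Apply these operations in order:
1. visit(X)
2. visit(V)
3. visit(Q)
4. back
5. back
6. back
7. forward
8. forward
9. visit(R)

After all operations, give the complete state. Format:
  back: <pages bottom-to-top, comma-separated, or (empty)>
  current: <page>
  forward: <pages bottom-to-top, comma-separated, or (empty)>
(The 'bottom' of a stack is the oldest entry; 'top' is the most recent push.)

After 1 (visit(X)): cur=X back=1 fwd=0
After 2 (visit(V)): cur=V back=2 fwd=0
After 3 (visit(Q)): cur=Q back=3 fwd=0
After 4 (back): cur=V back=2 fwd=1
After 5 (back): cur=X back=1 fwd=2
After 6 (back): cur=HOME back=0 fwd=3
After 7 (forward): cur=X back=1 fwd=2
After 8 (forward): cur=V back=2 fwd=1
After 9 (visit(R)): cur=R back=3 fwd=0

Answer: back: HOME,X,V
current: R
forward: (empty)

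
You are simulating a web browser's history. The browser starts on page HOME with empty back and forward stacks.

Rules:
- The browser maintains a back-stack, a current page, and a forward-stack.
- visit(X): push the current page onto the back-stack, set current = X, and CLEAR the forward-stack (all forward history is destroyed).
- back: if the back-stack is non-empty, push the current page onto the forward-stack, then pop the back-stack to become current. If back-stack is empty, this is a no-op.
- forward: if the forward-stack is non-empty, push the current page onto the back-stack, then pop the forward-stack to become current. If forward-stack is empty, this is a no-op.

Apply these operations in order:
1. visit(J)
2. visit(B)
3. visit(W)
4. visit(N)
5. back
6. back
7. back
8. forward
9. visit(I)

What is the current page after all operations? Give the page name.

Answer: I

Derivation:
After 1 (visit(J)): cur=J back=1 fwd=0
After 2 (visit(B)): cur=B back=2 fwd=0
After 3 (visit(W)): cur=W back=3 fwd=0
After 4 (visit(N)): cur=N back=4 fwd=0
After 5 (back): cur=W back=3 fwd=1
After 6 (back): cur=B back=2 fwd=2
After 7 (back): cur=J back=1 fwd=3
After 8 (forward): cur=B back=2 fwd=2
After 9 (visit(I)): cur=I back=3 fwd=0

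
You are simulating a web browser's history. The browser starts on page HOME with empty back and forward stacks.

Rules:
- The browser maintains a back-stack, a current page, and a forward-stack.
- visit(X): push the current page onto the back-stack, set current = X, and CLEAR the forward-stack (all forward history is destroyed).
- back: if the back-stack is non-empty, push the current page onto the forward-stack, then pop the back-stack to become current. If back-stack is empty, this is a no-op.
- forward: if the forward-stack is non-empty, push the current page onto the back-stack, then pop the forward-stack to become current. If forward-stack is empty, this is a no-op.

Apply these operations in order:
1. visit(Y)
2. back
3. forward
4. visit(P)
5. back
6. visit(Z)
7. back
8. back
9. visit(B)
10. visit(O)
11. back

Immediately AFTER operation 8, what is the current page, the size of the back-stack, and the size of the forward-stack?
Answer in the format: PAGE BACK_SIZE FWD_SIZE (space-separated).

After 1 (visit(Y)): cur=Y back=1 fwd=0
After 2 (back): cur=HOME back=0 fwd=1
After 3 (forward): cur=Y back=1 fwd=0
After 4 (visit(P)): cur=P back=2 fwd=0
After 5 (back): cur=Y back=1 fwd=1
After 6 (visit(Z)): cur=Z back=2 fwd=0
After 7 (back): cur=Y back=1 fwd=1
After 8 (back): cur=HOME back=0 fwd=2

HOME 0 2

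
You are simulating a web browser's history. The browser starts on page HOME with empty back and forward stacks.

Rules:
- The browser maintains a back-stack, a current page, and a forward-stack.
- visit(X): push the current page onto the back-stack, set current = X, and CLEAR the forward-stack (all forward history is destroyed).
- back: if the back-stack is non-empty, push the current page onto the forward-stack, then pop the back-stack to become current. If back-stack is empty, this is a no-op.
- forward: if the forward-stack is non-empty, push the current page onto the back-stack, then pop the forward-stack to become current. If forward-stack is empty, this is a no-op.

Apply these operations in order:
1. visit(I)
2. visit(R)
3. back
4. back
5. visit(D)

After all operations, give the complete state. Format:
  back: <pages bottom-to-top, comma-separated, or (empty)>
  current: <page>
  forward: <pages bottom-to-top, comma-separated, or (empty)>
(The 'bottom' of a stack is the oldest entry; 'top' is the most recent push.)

Answer: back: HOME
current: D
forward: (empty)

Derivation:
After 1 (visit(I)): cur=I back=1 fwd=0
After 2 (visit(R)): cur=R back=2 fwd=0
After 3 (back): cur=I back=1 fwd=1
After 4 (back): cur=HOME back=0 fwd=2
After 5 (visit(D)): cur=D back=1 fwd=0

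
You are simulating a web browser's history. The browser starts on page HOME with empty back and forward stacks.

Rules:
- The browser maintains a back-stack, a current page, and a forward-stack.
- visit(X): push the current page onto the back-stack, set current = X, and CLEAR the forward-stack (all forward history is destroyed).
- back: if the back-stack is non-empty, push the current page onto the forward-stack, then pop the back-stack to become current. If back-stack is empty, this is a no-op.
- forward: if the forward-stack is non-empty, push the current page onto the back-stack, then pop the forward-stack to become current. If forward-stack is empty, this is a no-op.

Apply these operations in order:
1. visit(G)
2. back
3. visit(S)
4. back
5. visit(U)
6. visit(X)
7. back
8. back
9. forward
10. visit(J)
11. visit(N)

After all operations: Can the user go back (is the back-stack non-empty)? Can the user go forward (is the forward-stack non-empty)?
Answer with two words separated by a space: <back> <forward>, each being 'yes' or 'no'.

Answer: yes no

Derivation:
After 1 (visit(G)): cur=G back=1 fwd=0
After 2 (back): cur=HOME back=0 fwd=1
After 3 (visit(S)): cur=S back=1 fwd=0
After 4 (back): cur=HOME back=0 fwd=1
After 5 (visit(U)): cur=U back=1 fwd=0
After 6 (visit(X)): cur=X back=2 fwd=0
After 7 (back): cur=U back=1 fwd=1
After 8 (back): cur=HOME back=0 fwd=2
After 9 (forward): cur=U back=1 fwd=1
After 10 (visit(J)): cur=J back=2 fwd=0
After 11 (visit(N)): cur=N back=3 fwd=0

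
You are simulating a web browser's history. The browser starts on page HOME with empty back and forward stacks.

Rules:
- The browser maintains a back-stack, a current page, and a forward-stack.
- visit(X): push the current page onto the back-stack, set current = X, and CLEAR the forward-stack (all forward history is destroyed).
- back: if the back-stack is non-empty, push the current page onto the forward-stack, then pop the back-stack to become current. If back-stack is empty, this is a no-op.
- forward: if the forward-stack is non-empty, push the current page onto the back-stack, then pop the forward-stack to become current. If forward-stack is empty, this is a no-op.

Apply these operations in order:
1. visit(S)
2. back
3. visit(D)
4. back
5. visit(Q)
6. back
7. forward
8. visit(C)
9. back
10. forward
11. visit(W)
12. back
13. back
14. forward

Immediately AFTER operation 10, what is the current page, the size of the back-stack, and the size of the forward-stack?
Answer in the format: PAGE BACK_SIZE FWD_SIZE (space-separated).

After 1 (visit(S)): cur=S back=1 fwd=0
After 2 (back): cur=HOME back=0 fwd=1
After 3 (visit(D)): cur=D back=1 fwd=0
After 4 (back): cur=HOME back=0 fwd=1
After 5 (visit(Q)): cur=Q back=1 fwd=0
After 6 (back): cur=HOME back=0 fwd=1
After 7 (forward): cur=Q back=1 fwd=0
After 8 (visit(C)): cur=C back=2 fwd=0
After 9 (back): cur=Q back=1 fwd=1
After 10 (forward): cur=C back=2 fwd=0

C 2 0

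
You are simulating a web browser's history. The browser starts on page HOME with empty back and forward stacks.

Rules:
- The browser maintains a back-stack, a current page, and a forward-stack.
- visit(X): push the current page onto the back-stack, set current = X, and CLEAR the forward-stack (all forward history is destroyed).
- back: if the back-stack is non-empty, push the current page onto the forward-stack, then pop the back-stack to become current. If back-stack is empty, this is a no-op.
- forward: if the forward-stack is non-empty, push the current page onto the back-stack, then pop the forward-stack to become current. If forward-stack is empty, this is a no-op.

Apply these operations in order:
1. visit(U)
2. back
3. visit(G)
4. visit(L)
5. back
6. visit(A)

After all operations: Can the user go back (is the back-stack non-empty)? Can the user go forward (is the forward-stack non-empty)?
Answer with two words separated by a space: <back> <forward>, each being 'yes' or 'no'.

After 1 (visit(U)): cur=U back=1 fwd=0
After 2 (back): cur=HOME back=0 fwd=1
After 3 (visit(G)): cur=G back=1 fwd=0
After 4 (visit(L)): cur=L back=2 fwd=0
After 5 (back): cur=G back=1 fwd=1
After 6 (visit(A)): cur=A back=2 fwd=0

Answer: yes no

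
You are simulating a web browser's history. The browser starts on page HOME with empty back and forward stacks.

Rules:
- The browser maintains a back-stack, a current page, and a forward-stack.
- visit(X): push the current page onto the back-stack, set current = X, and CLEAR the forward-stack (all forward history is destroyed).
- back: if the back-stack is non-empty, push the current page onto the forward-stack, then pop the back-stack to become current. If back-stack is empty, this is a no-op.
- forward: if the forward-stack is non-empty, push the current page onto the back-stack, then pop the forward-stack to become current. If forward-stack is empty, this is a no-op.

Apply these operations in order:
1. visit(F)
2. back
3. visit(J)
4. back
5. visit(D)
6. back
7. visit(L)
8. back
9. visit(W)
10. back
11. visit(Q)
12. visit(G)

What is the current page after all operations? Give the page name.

After 1 (visit(F)): cur=F back=1 fwd=0
After 2 (back): cur=HOME back=0 fwd=1
After 3 (visit(J)): cur=J back=1 fwd=0
After 4 (back): cur=HOME back=0 fwd=1
After 5 (visit(D)): cur=D back=1 fwd=0
After 6 (back): cur=HOME back=0 fwd=1
After 7 (visit(L)): cur=L back=1 fwd=0
After 8 (back): cur=HOME back=0 fwd=1
After 9 (visit(W)): cur=W back=1 fwd=0
After 10 (back): cur=HOME back=0 fwd=1
After 11 (visit(Q)): cur=Q back=1 fwd=0
After 12 (visit(G)): cur=G back=2 fwd=0

Answer: G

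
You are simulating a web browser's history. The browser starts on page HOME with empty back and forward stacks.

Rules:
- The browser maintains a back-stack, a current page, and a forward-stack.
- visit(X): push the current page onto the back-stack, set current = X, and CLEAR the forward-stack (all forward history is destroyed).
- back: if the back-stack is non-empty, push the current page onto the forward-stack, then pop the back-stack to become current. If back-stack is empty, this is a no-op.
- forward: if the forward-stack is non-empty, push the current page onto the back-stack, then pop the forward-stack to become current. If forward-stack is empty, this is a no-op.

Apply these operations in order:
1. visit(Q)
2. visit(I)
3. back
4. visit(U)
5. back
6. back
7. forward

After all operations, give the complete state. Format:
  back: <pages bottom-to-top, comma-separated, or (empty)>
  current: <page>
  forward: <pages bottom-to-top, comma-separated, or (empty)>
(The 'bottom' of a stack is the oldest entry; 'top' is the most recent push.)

Answer: back: HOME
current: Q
forward: U

Derivation:
After 1 (visit(Q)): cur=Q back=1 fwd=0
After 2 (visit(I)): cur=I back=2 fwd=0
After 3 (back): cur=Q back=1 fwd=1
After 4 (visit(U)): cur=U back=2 fwd=0
After 5 (back): cur=Q back=1 fwd=1
After 6 (back): cur=HOME back=0 fwd=2
After 7 (forward): cur=Q back=1 fwd=1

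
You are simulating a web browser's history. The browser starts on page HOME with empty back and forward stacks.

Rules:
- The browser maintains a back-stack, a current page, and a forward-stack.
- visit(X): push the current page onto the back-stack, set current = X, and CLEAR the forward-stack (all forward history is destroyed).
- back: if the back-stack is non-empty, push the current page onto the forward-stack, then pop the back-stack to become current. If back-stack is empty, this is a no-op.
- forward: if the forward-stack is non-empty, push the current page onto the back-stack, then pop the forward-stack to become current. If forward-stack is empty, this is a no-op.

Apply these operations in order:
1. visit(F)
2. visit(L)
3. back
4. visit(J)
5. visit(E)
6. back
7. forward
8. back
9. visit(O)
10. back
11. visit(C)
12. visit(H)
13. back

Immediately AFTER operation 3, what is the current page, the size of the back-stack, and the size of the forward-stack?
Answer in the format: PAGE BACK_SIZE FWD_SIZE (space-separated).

After 1 (visit(F)): cur=F back=1 fwd=0
After 2 (visit(L)): cur=L back=2 fwd=0
After 3 (back): cur=F back=1 fwd=1

F 1 1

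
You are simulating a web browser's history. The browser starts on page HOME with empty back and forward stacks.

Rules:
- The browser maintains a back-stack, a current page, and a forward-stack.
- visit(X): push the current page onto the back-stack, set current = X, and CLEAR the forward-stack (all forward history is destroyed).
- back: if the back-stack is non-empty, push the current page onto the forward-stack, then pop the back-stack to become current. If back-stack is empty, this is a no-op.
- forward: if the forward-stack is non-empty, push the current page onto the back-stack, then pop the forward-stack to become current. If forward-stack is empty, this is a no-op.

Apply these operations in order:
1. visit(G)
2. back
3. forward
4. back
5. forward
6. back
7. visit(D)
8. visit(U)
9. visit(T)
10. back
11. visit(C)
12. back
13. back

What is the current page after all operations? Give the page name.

After 1 (visit(G)): cur=G back=1 fwd=0
After 2 (back): cur=HOME back=0 fwd=1
After 3 (forward): cur=G back=1 fwd=0
After 4 (back): cur=HOME back=0 fwd=1
After 5 (forward): cur=G back=1 fwd=0
After 6 (back): cur=HOME back=0 fwd=1
After 7 (visit(D)): cur=D back=1 fwd=0
After 8 (visit(U)): cur=U back=2 fwd=0
After 9 (visit(T)): cur=T back=3 fwd=0
After 10 (back): cur=U back=2 fwd=1
After 11 (visit(C)): cur=C back=3 fwd=0
After 12 (back): cur=U back=2 fwd=1
After 13 (back): cur=D back=1 fwd=2

Answer: D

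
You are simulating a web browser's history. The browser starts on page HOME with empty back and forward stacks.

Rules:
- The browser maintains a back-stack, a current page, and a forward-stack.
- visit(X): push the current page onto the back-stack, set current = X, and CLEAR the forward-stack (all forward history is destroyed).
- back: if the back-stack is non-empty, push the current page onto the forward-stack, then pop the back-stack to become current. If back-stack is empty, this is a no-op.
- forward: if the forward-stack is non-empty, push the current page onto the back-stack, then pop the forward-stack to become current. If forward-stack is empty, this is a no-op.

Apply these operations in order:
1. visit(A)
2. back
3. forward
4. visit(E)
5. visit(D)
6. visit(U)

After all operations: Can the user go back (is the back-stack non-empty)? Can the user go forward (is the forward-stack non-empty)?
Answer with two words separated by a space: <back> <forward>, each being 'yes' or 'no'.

Answer: yes no

Derivation:
After 1 (visit(A)): cur=A back=1 fwd=0
After 2 (back): cur=HOME back=0 fwd=1
After 3 (forward): cur=A back=1 fwd=0
After 4 (visit(E)): cur=E back=2 fwd=0
After 5 (visit(D)): cur=D back=3 fwd=0
After 6 (visit(U)): cur=U back=4 fwd=0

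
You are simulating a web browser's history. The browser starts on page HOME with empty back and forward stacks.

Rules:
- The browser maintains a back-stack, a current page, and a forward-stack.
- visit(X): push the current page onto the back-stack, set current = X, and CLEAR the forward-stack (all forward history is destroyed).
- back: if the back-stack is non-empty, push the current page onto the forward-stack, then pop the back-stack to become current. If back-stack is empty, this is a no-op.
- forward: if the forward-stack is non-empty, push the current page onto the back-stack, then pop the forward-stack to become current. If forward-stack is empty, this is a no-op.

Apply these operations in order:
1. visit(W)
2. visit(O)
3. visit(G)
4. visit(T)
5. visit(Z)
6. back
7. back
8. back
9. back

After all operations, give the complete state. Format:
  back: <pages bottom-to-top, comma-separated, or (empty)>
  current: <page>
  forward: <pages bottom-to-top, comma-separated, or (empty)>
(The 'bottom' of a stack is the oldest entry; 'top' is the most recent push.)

After 1 (visit(W)): cur=W back=1 fwd=0
After 2 (visit(O)): cur=O back=2 fwd=0
After 3 (visit(G)): cur=G back=3 fwd=0
After 4 (visit(T)): cur=T back=4 fwd=0
After 5 (visit(Z)): cur=Z back=5 fwd=0
After 6 (back): cur=T back=4 fwd=1
After 7 (back): cur=G back=3 fwd=2
After 8 (back): cur=O back=2 fwd=3
After 9 (back): cur=W back=1 fwd=4

Answer: back: HOME
current: W
forward: Z,T,G,O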